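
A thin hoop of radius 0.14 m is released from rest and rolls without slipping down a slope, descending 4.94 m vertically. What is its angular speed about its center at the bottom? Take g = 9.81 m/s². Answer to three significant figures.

Here I = MR², so the shape factor k = I/(MR²) = 1.
Since it rolls without slipping, ω = v/R and KE = ½Mv² + ½Iω² = ½(1+k)Mv² = Mv².
Energy conservation Mgh = ½(1+k)Mv² gives v = √(2gh/(1+k)) = √(2 × 9.81 × 4.94 / 2) = 6.961 m/s.
Then ω = v/R = 6.961 / 0.14 ≈ 49.7 rad/s.

ω ≈ 49.7 rad/s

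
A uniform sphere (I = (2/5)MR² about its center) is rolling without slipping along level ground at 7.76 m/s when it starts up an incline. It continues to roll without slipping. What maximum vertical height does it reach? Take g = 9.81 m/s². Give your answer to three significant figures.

For this body I = (2/5)MR², i.e. k = I/(MR²) = 0.4.
The rolling condition ω = v/R makes the rotational term ½I(v/R)² = ½kMv², so KE_total = ½(1+k)Mv² = (7/10)Mv².
At the top the kinetic energy is zero, so (7/10)Mv₀² = Mgh.
Thus h = (1+k)v₀²/(2g) = 1.4 × 7.76² / (2 × 9.81) ≈ 4.30 m.

h ≈ 4.30 m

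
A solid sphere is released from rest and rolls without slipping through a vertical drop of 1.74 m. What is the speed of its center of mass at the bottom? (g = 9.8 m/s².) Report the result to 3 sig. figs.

With I = (2/5)MR², the ratio k = I/(MR²) is 0.4.
The rolling condition ω = v/R makes the rotational term ½I(v/R)² = ½kMv², so KE_total = ½(1+k)Mv² = (7/10)Mv².
Energy conservation: Mgh = (7/10)Mv², so v = √(2gh/(1+k)) = √(2 × 9.8 × 1.74 / 1.4) ≈ 4.94 m/s.

v ≈ 4.94 m/s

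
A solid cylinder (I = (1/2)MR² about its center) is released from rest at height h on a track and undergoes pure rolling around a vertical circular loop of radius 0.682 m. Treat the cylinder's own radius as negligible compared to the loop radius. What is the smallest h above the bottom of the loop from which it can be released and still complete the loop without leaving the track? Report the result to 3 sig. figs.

h_min ≈ 1.88 m

The moment of inertia is (1/2)MR², giving k ≡ I/(MR²) = 0.5.
At the top of the loop, the minimum-contact condition is Mg = Mv_top²/r, so v_top² = gr.
With ω = v/R, the kinetic energy at speed v is ½(1+k)Mv² = (3/4)Mv².
Energy conservation from release (height h) to the top (height 2r): Mgh = Mg(2r) + (3/4)M·gr.
Thus h_min = 2r + (1+k)r/2 = r(2 + 1.5/2) = 0.682 × 2.75 ≈ 1.88 m.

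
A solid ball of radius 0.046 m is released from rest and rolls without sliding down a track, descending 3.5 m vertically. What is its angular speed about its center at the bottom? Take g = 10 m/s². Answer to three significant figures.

The moment of inertia is (2/5)MR², giving k ≡ I/(MR²) = 0.4.
The rolling condition ω = v/R makes the rotational term ½I(v/R)² = ½kMv², so KE_total = ½(1+k)Mv² = (7/10)Mv².
Energy conservation Mgh = ½(1+k)Mv² gives v = √(2gh/(1+k)) = √(2 × 10 × 3.5 / 1.4) = 7.071 m/s.
The angular speed follows from ω = v/R = 7.071/0.046 ≈ 154 rad/s.

ω ≈ 154 rad/s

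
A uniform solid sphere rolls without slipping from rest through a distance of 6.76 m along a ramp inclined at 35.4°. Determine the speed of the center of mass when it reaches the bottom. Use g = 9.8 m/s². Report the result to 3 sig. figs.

The moment of inertia is (2/5)MR², giving k ≡ I/(MR²) = 0.4.
Pure rolling means v = ωR; then KE = ½Mv² + ½I(v/R)² = ½(1+k)Mv² = (7/10)Mv².
The vertical drop is h = L sinθ = 6.76 × sin35.4° = 3.916 m.
Energy conservation: Mgh = (7/10)Mv², so v = √(2gh/(1+k)) = √(2 × 9.8 × 3.916 / 1.4) ≈ 7.40 m/s.

v ≈ 7.40 m/s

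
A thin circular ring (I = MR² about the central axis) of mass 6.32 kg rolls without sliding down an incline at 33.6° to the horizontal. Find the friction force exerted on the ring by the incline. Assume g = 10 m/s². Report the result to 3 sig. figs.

f ≈ 17.5 N

With I = MR², the ratio k = I/(MR²) is 1.
Newton's second law down the slope: Mg sinθ − f = Ma. The torque equation fR = Iα (with α = a/R) gives f = kMa.
Combining, a = g sinθ/(1+k) and f = kMa = kMg sinθ/(1+k).
f = 1 × 6.32 × 10 × sin33.6° / 2 ≈ 17.5 N.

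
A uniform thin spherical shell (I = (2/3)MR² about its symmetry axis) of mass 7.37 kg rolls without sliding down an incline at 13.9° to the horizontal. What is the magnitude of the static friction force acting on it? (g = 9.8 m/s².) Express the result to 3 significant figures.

The moment of inertia is (2/3)MR², giving k ≡ I/(MR²) = 2/3.
Translational: Mg sinθ − f = Ma. Rotational about the CM: fR = Iα = kMRa, so f = kMa.
Combining, a = g sinθ/(1+k) and f = kMa = kMg sinθ/(1+k).
f = (2/3) × 7.37 × 9.8 × sin13.9° / 1.667 ≈ 6.94 N.

f ≈ 6.94 N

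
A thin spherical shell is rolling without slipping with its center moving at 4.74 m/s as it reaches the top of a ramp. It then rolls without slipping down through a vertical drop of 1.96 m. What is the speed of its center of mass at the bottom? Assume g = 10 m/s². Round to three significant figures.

With I = (2/3)MR², the ratio k = I/(MR²) is 2/3.
Rolling without slipping gives ω = v/R, so the total kinetic energy is ½Mv² + ½Iω² = ½(1+k)Mv² = (5/6)Mv².
Energy conservation: (5/6)Mv₀² + Mgh = (5/6)Mv², so v² = v₀² + 2gh/(1+k).
v = √(4.74² + 2×10×1.96/1.667) = √45.99 ≈ 6.78 m/s.

v ≈ 6.78 m/s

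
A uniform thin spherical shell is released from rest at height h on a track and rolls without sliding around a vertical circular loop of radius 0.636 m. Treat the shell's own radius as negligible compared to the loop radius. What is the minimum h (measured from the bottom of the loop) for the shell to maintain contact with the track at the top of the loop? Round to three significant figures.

h_min ≈ 1.80 m

Here I = (2/3)MR², so the shape factor k = I/(MR²) = 2/3.
At the top of the loop, the minimum-contact condition is Mg = Mv_top²/r, so v_top² = gr.
With ω = v/R, the kinetic energy at speed v is ½(1+k)Mv² = (5/6)Mv².
Energy conservation from release (height h) to the top (height 2r): Mgh = Mg(2r) + (5/6)M·gr.
Thus h_min = 2r + (1+k)r/2 = r(2 + 1.667/2) = 0.636 × 2.833 ≈ 1.80 m.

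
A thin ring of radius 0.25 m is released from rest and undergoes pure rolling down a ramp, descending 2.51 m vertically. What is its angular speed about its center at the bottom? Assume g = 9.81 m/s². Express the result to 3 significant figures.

Here I = MR², so the shape factor k = I/(MR²) = 1.
The rolling condition ω = v/R makes the rotational term ½I(v/R)² = ½kMv², so KE_total = ½(1+k)Mv² = Mv².
Energy conservation Mgh = ½(1+k)Mv² gives v = √(2gh/(1+k)) = √(2 × 9.81 × 2.51 / 2) = 4.962 m/s.
The angular speed follows from ω = v/R = 4.962/0.25 ≈ 19.8 rad/s.

ω ≈ 19.8 rad/s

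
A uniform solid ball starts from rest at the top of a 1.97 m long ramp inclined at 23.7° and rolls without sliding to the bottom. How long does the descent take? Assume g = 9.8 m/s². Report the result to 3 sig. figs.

Here I = (2/5)MR², so the shape factor k = I/(MR²) = 0.4.
Newton's second law down the slope: Mg sinθ − f = Ma. The torque equation fR = Iα (with α = a/R) gives f = kMa.
Hence a = g sinθ/(1+k) = 9.8×sin23.7°/1.4 = 2.814 m/s².
Starting from rest, L = ½at², so t = √(2L/a) = √(2×1.97/2.814) ≈ 1.18 s.

t ≈ 1.18 s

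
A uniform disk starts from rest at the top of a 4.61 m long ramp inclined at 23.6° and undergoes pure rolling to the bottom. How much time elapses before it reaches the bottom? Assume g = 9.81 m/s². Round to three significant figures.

Here I = (1/2)MR², so the shape factor k = I/(MR²) = 0.5.
Along the incline Mg sinθ − f = Ma, and torque about the center fR = Iα = kMR²(a/R) gives f = kMa.
Hence a = g sinθ/(1+k) = 9.81×sin23.6°/1.5 = 2.618 m/s².
With constant a from rest, t = √(2L/a) = √(2·4.61/2.618) ≈ 1.88 s.

t ≈ 1.88 s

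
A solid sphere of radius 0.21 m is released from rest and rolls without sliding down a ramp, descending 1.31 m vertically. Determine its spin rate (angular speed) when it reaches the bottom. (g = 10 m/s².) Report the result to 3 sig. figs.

For this body I = (2/5)MR², i.e. k = I/(MR²) = 0.4.
Rolling without slipping gives ω = v/R, so the total kinetic energy is ½Mv² + ½Iω² = ½(1+k)Mv² = (7/10)Mv².
Energy conservation Mgh = ½(1+k)Mv² gives v = √(2gh/(1+k)) = √(2 × 10 × 1.31 / 1.4) = 4.326 m/s.
Then ω = v/R = 4.326 / 0.21 ≈ 20.6 rad/s.

ω ≈ 20.6 rad/s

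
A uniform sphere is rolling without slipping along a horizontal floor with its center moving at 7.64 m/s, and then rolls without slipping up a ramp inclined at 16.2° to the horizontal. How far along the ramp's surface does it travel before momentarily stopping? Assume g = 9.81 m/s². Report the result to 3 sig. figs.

d ≈ 14.9 m

Here I = (2/5)MR², so the shape factor k = I/(MR²) = 0.4.
The rolling condition ω = v/R makes the rotational term ½I(v/R)² = ½kMv², so KE_total = ½(1+k)Mv² = (7/10)Mv².
Setting this equal to Mgh gives the vertical rise h = (1+k)v₀²/(2g) = 1.4×7.64²/(2×9.81) = 4.165 m.
Along the incline, d = h/sinθ = 4.165/sin16.2° ≈ 14.9 m.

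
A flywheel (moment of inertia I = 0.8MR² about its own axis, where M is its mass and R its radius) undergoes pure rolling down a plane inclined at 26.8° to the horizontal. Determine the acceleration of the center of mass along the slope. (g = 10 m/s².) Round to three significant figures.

a ≈ 2.50 m/s²

With I = 0.8MR², the ratio k = I/(MR²) is 0.8.
Translational: Mg sinθ − f = Ma. Rotational about the CM: fR = Iα = kMRa, so f = kMa.
Eliminating f: Mg sinθ = (1+k)Ma, so a = g sinθ/(1+k) = 10 × sin26.8° / 1.8 ≈ 2.50 m/s².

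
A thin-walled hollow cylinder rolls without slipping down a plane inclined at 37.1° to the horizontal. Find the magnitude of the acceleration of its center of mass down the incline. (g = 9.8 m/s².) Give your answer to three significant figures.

Here I = MR², so the shape factor k = I/(MR²) = 1.
Newton's second law down the slope: Mg sinθ − f = Ma. The torque equation fR = Iα (with α = a/R) gives f = kMa.
Eliminating f: Mg sinθ = (1+k)Ma, so a = g sinθ/(1+k) = 9.8 × sin37.1° / 2 ≈ 2.96 m/s².

a ≈ 2.96 m/s²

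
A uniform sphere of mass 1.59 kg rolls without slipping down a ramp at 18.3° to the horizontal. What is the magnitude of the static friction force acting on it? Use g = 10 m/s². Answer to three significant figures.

For this body I = (2/5)MR², i.e. k = I/(MR²) = 0.4.
Newton's second law down the slope: Mg sinθ − f = Ma. The torque equation fR = Iα (with α = a/R) gives f = kMa.
Combining, a = g sinθ/(1+k) and f = kMa = kMg sinθ/(1+k).
f = 0.4 × 1.59 × 10 × sin18.3° / 1.4 ≈ 1.43 N.

f ≈ 1.43 N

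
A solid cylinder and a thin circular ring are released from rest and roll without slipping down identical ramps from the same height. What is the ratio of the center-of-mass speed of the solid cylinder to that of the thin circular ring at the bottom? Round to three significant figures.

v_ratio ≈ 1.15

Each satisfies Mgh = ½(1+k)Mv² with k = I/(MR²), so v ∝ 1/√(1+k).
For the solid cylinder k = 0.5; for the thin circular ring k = 1.
v₁/v₂ = √((1+k₂)/(1+k₁)) = √(2/1.5) ≈ 1.15.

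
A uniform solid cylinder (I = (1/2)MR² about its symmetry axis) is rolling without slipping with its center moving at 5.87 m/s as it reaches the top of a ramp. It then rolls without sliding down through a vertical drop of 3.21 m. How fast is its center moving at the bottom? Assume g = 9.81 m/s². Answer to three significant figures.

Here I = (1/2)MR², so the shape factor k = I/(MR²) = 0.5.
Rolling without slipping gives ω = v/R, so the total kinetic energy is ½Mv² + ½Iω² = ½(1+k)Mv² = (3/4)Mv².
Conserving energy between top and bottom: (3/4)Mv² = (3/4)Mv₀² + Mgh, hence v² = v₀² + 2gh/(1+k).
v = √(5.87² + 2×9.81×3.21/1.5) = √76.44 ≈ 8.74 m/s.

v ≈ 8.74 m/s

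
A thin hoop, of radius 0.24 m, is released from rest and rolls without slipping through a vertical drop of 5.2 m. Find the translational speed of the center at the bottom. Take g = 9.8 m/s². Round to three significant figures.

The moment of inertia is MR², giving k ≡ I/(MR²) = 1.
Since it rolls without slipping, ω = v/R and KE = ½Mv² + ½Iω² = ½(1+k)Mv² = Mv².
Energy conservation: Mgh = Mv², so v = √(2gh/(1+k)) = √(2 × 9.8 × 5.2 / 2) ≈ 7.14 m/s.

v ≈ 7.14 m/s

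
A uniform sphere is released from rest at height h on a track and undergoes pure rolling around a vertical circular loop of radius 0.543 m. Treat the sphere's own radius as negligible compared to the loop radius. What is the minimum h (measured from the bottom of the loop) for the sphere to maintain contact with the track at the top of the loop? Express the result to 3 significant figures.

h_min ≈ 1.47 m

For this body I = (2/5)MR², i.e. k = I/(MR²) = 0.4.
At the top, contact is just lost when gravity alone supplies the centripetal force: Mg = Mv_top²/r, i.e. v_top² = gr.
With ω = v/R, the kinetic energy at speed v is ½(1+k)Mv² = (7/10)Mv².
Energy conservation from release (height h) to the top (height 2r): Mgh = Mg(2r) + (7/10)M·gr.
Thus h_min = 2r + (1+k)r/2 = r(2 + 1.4/2) = 0.543 × 2.7 ≈ 1.47 m.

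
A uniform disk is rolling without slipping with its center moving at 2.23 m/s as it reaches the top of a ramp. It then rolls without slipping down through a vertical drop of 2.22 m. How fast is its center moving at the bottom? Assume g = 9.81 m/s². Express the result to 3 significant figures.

v ≈ 5.83 m/s

The moment of inertia is (1/2)MR², giving k ≡ I/(MR²) = 0.5.
Since it rolls without slipping, ω = v/R and KE = ½Mv² + ½Iω² = ½(1+k)Mv² = (3/4)Mv².
Energy conservation: (3/4)Mv₀² + Mgh = (3/4)Mv², so v² = v₀² + 2gh/(1+k).
v = √(2.23² + 2×9.81×2.22/1.5) = √34.01 ≈ 5.83 m/s.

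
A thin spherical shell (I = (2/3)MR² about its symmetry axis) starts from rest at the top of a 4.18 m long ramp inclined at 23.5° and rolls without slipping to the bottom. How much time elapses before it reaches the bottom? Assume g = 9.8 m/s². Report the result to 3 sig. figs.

Here I = (2/3)MR², so the shape factor k = I/(MR²) = 2/3.
Newton's second law down the slope: Mg sinθ − f = Ma. The torque equation fR = Iα (with α = a/R) gives f = kMa.
Hence a = g sinθ/(1+k) = 9.8×sin23.5°/1.667 = 2.345 m/s².
With constant a from rest, t = √(2L/a) = √(2·4.18/2.345) ≈ 1.89 s.

t ≈ 1.89 s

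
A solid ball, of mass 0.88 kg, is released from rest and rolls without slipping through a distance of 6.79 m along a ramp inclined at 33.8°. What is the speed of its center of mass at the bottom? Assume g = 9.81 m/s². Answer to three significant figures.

v ≈ 7.28 m/s

For this body I = (2/5)MR², i.e. k = I/(MR²) = 0.4.
Pure rolling means v = ωR; then KE = ½Mv² + ½I(v/R)² = ½(1+k)Mv² = (7/10)Mv².
The vertical drop is h = L sinθ = 6.79 × sin33.8° = 3.777 m.
Energy conservation: Mgh = (7/10)Mv², so v = √(2gh/(1+k)) = √(2 × 9.81 × 3.777 / 1.4) ≈ 7.28 m/s.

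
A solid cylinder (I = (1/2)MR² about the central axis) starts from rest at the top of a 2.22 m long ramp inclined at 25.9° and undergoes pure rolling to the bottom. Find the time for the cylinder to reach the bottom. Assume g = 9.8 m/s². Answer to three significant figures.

t ≈ 1.25 s

Here I = (1/2)MR², so the shape factor k = I/(MR²) = 0.5.
Translational: Mg sinθ − f = Ma. Rotational about the CM: fR = Iα = kMRa, so f = kMa.
Hence a = g sinθ/(1+k) = 9.8×sin25.9°/1.5 = 2.854 m/s².
Starting from rest, L = ½at², so t = √(2L/a) = √(2×2.22/2.854) ≈ 1.25 s.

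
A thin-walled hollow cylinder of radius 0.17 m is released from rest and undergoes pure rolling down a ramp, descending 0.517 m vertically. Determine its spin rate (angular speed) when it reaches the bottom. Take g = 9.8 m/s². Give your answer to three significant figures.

ω ≈ 13.2 rad/s

The moment of inertia is MR², giving k ≡ I/(MR²) = 1.
Since it rolls without slipping, ω = v/R and KE = ½Mv² + ½Iω² = ½(1+k)Mv² = Mv².
Energy conservation Mgh = ½(1+k)Mv² gives v = √(2gh/(1+k)) = √(2 × 9.8 × 0.517 / 2) = 2.251 m/s.
Then ω = v/R = 2.251 / 0.17 ≈ 13.2 rad/s.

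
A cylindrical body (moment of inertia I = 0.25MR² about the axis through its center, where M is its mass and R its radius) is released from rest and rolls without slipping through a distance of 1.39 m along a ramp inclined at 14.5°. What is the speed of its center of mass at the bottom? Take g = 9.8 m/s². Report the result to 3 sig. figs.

With I = 0.25MR², the ratio k = I/(MR²) is 0.25.
Pure rolling means v = ωR; then KE = ½Mv² + ½I(v/R)² = ½(1+k)Mv² = (5/8)Mv².
The vertical drop is h = L sinθ = 1.39 × sin14.5° = 0.348 m.
Setting Mgh = (5/8)Mv² gives v = √(2gh/(1+k)) = √(2·9.8·0.348/1.25) ≈ 2.34 m/s.

v ≈ 2.34 m/s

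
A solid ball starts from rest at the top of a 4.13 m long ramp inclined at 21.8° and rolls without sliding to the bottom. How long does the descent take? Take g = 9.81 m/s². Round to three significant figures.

The moment of inertia is (2/5)MR², giving k ≡ I/(MR²) = 0.4.
Translational: Mg sinθ − f = Ma. Rotational about the CM: fR = Iα = kMRa, so f = kMa.
Hence a = g sinθ/(1+k) = 9.81×sin21.8°/1.4 = 2.602 m/s².
Starting from rest, L = ½at², so t = √(2L/a) = √(2×4.13/2.602) ≈ 1.78 s.

t ≈ 1.78 s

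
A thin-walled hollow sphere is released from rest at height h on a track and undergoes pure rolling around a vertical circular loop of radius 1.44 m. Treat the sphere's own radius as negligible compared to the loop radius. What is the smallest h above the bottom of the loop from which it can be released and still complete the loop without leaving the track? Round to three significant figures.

h_min ≈ 4.08 m

The moment of inertia is (2/3)MR², giving k ≡ I/(MR²) = 2/3.
At the top, contact is just lost when gravity alone supplies the centripetal force: Mg = Mv_top²/r, i.e. v_top² = gr.
With ω = v/R, the kinetic energy at speed v is ½(1+k)Mv² = (5/6)Mv².
Energy conservation from release (height h) to the top (height 2r): Mgh = Mg(2r) + (5/6)M·gr.
Thus h_min = 2r + (1+k)r/2 = r(2 + 1.667/2) = 1.44 × 2.833 ≈ 4.08 m.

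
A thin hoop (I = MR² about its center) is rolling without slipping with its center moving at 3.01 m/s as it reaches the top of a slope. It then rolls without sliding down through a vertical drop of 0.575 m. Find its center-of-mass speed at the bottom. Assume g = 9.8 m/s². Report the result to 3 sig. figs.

The moment of inertia is MR², giving k ≡ I/(MR²) = 1.
The rolling condition ω = v/R makes the rotational term ½I(v/R)² = ½kMv², so KE_total = ½(1+k)Mv² = Mv².
Energy conservation: Mv₀² + Mgh = Mv², so v² = v₀² + 2gh/(1+k).
v = √(3.01² + 2×9.8×0.575/2) = √14.7 ≈ 3.83 m/s.

v ≈ 3.83 m/s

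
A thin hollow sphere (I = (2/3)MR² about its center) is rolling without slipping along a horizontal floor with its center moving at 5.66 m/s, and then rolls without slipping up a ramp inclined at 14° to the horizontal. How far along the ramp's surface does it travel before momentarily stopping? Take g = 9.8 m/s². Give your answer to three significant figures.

d ≈ 11.3 m

With I = (2/3)MR², the ratio k = I/(MR²) is 2/3.
The rolling condition ω = v/R makes the rotational term ½I(v/R)² = ½kMv², so KE_total = ½(1+k)Mv² = (5/6)Mv².
Setting this equal to Mgh gives the vertical rise h = (1+k)v₀²/(2g) = 1.667×5.66²/(2×9.8) = 2.724 m.
The distance along the slope is d = h/sinθ = 2.724/sin14° ≈ 11.3 m.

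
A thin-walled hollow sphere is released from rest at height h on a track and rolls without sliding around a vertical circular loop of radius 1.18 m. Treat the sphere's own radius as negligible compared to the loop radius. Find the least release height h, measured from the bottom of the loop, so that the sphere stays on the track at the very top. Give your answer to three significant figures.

With I = (2/3)MR², the ratio k = I/(MR²) is 2/3.
At the top, contact is just lost when gravity alone supplies the centripetal force: Mg = Mv_top²/r, i.e. v_top² = gr.
With ω = v/R, the kinetic energy at speed v is ½(1+k)Mv² = (5/6)Mv².
Energy conservation from release (height h) to the top (height 2r): Mgh = Mg(2r) + (5/6)M·gr.
Thus h_min = 2r + (1+k)r/2 = r(2 + 1.667/2) = 1.18 × 2.833 ≈ 3.34 m.

h_min ≈ 3.34 m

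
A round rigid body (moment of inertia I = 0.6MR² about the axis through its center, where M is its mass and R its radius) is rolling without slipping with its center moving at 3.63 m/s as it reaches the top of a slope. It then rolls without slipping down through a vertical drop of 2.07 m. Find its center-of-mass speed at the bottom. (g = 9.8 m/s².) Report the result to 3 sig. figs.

With I = 0.6MR², the ratio k = I/(MR²) is 0.6.
The rolling condition ω = v/R makes the rotational term ½I(v/R)² = ½kMv², so KE_total = ½(1+k)Mv² = (4/5)Mv².
Energy conservation: (4/5)Mv₀² + Mgh = (4/5)Mv², so v² = v₀² + 2gh/(1+k).
v = √(3.63² + 2×9.8×2.07/1.6) = √38.53 ≈ 6.21 m/s.

v ≈ 6.21 m/s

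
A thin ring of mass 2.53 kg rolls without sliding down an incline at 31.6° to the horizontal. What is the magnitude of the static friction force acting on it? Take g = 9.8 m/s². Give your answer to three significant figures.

Here I = MR², so the shape factor k = I/(MR²) = 1.
Along the incline Mg sinθ − f = Ma, and torque about the center fR = Iα = kMR²(a/R) gives f = kMa.
Combining, a = g sinθ/(1+k) and f = kMa = kMg sinθ/(1+k).
f = 1 × 2.53 × 9.8 × sin31.6° / 2 ≈ 6.50 N.

f ≈ 6.50 N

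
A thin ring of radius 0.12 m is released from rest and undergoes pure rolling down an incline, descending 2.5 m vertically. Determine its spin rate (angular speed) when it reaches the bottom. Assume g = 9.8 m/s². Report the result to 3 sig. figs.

ω ≈ 41.2 rad/s

Here I = MR², so the shape factor k = I/(MR²) = 1.
Rolling without slipping gives ω = v/R, so the total kinetic energy is ½Mv² + ½Iω² = ½(1+k)Mv² = Mv².
Energy conservation Mgh = ½(1+k)Mv² gives v = √(2gh/(1+k)) = √(2 × 9.8 × 2.5 / 2) = 4.95 m/s.
Then ω = v/R = 4.95 / 0.12 ≈ 41.2 rad/s.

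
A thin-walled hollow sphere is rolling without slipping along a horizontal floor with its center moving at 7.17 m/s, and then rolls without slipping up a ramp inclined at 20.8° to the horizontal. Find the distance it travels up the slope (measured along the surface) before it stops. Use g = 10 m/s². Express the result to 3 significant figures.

d ≈ 12.1 m

With I = (2/3)MR², the ratio k = I/(MR²) is 2/3.
Rolling without slipping gives ω = v/R, so the total kinetic energy is ½Mv² + ½Iω² = ½(1+k)Mv² = (5/6)Mv².
Setting this equal to Mgh gives the vertical rise h = (1+k)v₀²/(2g) = 1.667×7.17²/(2×10) = 4.284 m.
The distance along the slope is d = h/sinθ = 4.284/sin20.8° ≈ 12.1 m.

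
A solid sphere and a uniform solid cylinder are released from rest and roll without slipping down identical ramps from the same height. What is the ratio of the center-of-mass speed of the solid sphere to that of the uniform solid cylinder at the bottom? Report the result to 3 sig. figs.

Each satisfies Mgh = ½(1+k)Mv² with k = I/(MR²), so v ∝ 1/√(1+k).
For the solid sphere k = 0.4; for the uniform solid cylinder k = 0.5.
v₁/v₂ = √((1+k₂)/(1+k₁)) = √(1.5/1.4) ≈ 1.04.

v_ratio ≈ 1.04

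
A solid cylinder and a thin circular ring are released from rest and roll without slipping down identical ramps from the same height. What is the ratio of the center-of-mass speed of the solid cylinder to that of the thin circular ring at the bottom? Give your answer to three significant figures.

v_ratio ≈ 1.15

Each satisfies Mgh = ½(1+k)Mv² with k = I/(MR²), so v ∝ 1/√(1+k).
For the solid cylinder k = 0.5; for the thin circular ring k = 1.
v₁/v₂ = √((1+k₂)/(1+k₁)) = √(2/1.5) ≈ 1.15.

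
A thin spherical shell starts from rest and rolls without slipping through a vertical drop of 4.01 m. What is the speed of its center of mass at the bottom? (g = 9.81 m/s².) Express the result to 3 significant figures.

v ≈ 6.87 m/s

With I = (2/3)MR², the ratio k = I/(MR²) is 2/3.
Rolling without slipping gives ω = v/R, so the total kinetic energy is ½Mv² + ½Iω² = ½(1+k)Mv² = (5/6)Mv².
Setting Mgh = (5/6)Mv² gives v = √(2gh/(1+k)) = √(2·9.81·4.01/1.667) ≈ 6.87 m/s.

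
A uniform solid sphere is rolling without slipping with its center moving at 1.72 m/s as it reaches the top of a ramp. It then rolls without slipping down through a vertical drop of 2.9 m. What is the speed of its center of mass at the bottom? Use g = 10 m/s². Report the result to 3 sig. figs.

With I = (2/5)MR², the ratio k = I/(MR²) is 0.4.
Since it rolls without slipping, ω = v/R and KE = ½Mv² + ½Iω² = ½(1+k)Mv² = (7/10)Mv².
Energy conservation: (7/10)Mv₀² + Mgh = (7/10)Mv², so v² = v₀² + 2gh/(1+k).
v = √(1.72² + 2×10×2.9/1.4) = √44.39 ≈ 6.66 m/s.

v ≈ 6.66 m/s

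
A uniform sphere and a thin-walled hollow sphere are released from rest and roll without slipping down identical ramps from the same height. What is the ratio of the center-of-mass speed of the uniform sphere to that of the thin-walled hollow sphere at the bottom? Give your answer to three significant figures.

Each satisfies Mgh = ½(1+k)Mv² with k = I/(MR²), so v ∝ 1/√(1+k).
For the uniform sphere k = 0.4; for the thin-walled hollow sphere k = 2/3.
v₁/v₂ = √((1+k₂)/(1+k₁)) = √(1.667/1.4) ≈ 1.09.

v_ratio ≈ 1.09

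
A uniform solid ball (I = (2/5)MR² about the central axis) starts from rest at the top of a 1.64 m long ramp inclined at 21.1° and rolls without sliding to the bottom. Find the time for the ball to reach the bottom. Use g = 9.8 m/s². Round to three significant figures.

t ≈ 1.14 s

Here I = (2/5)MR², so the shape factor k = I/(MR²) = 0.4.
Translational: Mg sinθ − f = Ma. Rotational about the CM: fR = Iα = kMRa, so f = kMa.
Hence a = g sinθ/(1+k) = 9.8×sin21.1°/1.4 = 2.52 m/s².
With constant a from rest, t = √(2L/a) = √(2·1.64/2.52) ≈ 1.14 s.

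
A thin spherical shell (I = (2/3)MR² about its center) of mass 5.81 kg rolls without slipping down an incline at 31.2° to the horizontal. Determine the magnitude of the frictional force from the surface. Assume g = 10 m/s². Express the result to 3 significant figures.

f ≈ 12.0 N

With I = (2/3)MR², the ratio k = I/(MR²) is 2/3.
Translational: Mg sinθ − f = Ma. Rotational about the CM: fR = Iα = kMRa, so f = kMa.
Combining, a = g sinθ/(1+k) and f = kMa = kMg sinθ/(1+k).
f = (2/3) × 5.81 × 10 × sin31.2° / 1.667 ≈ 12.0 N.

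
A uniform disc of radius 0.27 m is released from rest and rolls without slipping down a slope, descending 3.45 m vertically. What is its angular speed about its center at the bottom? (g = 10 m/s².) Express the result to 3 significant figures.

ω ≈ 25.1 rad/s

Here I = (1/2)MR², so the shape factor k = I/(MR²) = 0.5.
Since it rolls without slipping, ω = v/R and KE = ½Mv² + ½Iω² = ½(1+k)Mv² = (3/4)Mv².
Energy conservation Mgh = ½(1+k)Mv² gives v = √(2gh/(1+k)) = √(2 × 10 × 3.45 / 1.5) = 6.782 m/s.
The angular speed follows from ω = v/R = 6.782/0.27 ≈ 25.1 rad/s.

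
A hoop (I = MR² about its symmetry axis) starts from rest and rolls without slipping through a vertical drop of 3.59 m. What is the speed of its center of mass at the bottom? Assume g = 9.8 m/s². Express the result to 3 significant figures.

For this body I = MR², i.e. k = I/(MR²) = 1.
Since it rolls without slipping, ω = v/R and KE = ½Mv² + ½Iω² = ½(1+k)Mv² = Mv².
Energy conservation: Mgh = Mv², so v = √(2gh/(1+k)) = √(2 × 9.8 × 3.59 / 2) ≈ 5.93 m/s.

v ≈ 5.93 m/s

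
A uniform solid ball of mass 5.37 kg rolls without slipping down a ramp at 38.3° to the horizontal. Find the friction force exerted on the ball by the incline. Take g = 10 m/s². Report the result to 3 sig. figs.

f ≈ 9.51 N

The moment of inertia is (2/5)MR², giving k ≡ I/(MR²) = 0.4.
Along the incline Mg sinθ − f = Ma, and torque about the center fR = Iα = kMR²(a/R) gives f = kMa.
Combining, a = g sinθ/(1+k) and f = kMa = kMg sinθ/(1+k).
f = 0.4 × 5.37 × 10 × sin38.3° / 1.4 ≈ 9.51 N.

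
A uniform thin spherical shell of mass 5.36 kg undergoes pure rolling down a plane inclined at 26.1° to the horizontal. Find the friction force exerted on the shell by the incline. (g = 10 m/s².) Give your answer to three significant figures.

f ≈ 9.43 N

Here I = (2/3)MR², so the shape factor k = I/(MR²) = 2/3.
Newton's second law down the slope: Mg sinθ − f = Ma. The torque equation fR = Iα (with α = a/R) gives f = kMa.
Combining, a = g sinθ/(1+k) and f = kMa = kMg sinθ/(1+k).
f = (2/3) × 5.36 × 10 × sin26.1° / 1.667 ≈ 9.43 N.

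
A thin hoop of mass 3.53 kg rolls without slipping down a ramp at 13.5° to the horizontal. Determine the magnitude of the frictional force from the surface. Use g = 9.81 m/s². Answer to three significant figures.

f ≈ 4.04 N

The moment of inertia is MR², giving k ≡ I/(MR²) = 1.
Translational: Mg sinθ − f = Ma. Rotational about the CM: fR = Iα = kMRa, so f = kMa.
Combining, a = g sinθ/(1+k) and f = kMa = kMg sinθ/(1+k).
f = 1 × 3.53 × 9.81 × sin13.5° / 2 ≈ 4.04 N.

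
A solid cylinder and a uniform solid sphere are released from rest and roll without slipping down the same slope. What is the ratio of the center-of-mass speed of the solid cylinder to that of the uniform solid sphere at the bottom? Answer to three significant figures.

v_ratio ≈ 0.966

Each satisfies Mgh = ½(1+k)Mv² with k = I/(MR²), so v ∝ 1/√(1+k).
For the solid cylinder k = 0.5; for the uniform solid sphere k = 0.4.
v₁/v₂ = √((1+k₂)/(1+k₁)) = √(1.4/1.5) ≈ 0.966.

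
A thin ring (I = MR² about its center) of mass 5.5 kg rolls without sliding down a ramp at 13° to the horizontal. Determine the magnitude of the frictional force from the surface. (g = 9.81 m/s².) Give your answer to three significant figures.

Here I = MR², so the shape factor k = I/(MR²) = 1.
Translational: Mg sinθ − f = Ma. Rotational about the CM: fR = Iα = kMRa, so f = kMa.
Combining, a = g sinθ/(1+k) and f = kMa = kMg sinθ/(1+k).
f = 1 × 5.5 × 9.81 × sin13° / 2 ≈ 6.07 N.

f ≈ 6.07 N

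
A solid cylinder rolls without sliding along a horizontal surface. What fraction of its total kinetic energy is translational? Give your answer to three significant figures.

For this body I = (1/2)MR², i.e. k = I/(MR²) = 0.5.
With ω = v/R, KE_trans = ½Mv² and KE_rot = ½Iω² = ½kMv², so KE_total = ½(1+k)Mv².
The translational fraction is therefore 1/(1+k) = 1/1.5 ≈ 0.667.

fraction ≈ 0.667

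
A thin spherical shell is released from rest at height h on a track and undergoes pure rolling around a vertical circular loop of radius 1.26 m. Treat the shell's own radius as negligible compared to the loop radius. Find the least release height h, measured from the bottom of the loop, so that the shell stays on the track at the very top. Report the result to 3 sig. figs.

h_min ≈ 3.57 m

With I = (2/3)MR², the ratio k = I/(MR²) is 2/3.
At the top, contact is just lost when gravity alone supplies the centripetal force: Mg = Mv_top²/r, i.e. v_top² = gr.
With ω = v/R, the kinetic energy at speed v is ½(1+k)Mv² = (5/6)Mv².
Energy conservation from release (height h) to the top (height 2r): Mgh = Mg(2r) + (5/6)M·gr.
Thus h_min = 2r + (1+k)r/2 = r(2 + 1.667/2) = 1.26 × 2.833 ≈ 3.57 m.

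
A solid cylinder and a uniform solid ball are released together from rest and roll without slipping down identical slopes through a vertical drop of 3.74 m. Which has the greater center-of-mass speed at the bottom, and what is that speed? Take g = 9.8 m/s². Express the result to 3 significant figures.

the uniform solid ball, at v ≈ 7.24 m/s

For rolling without slipping, Mgh = ½(1+k)Mv² where k = I/(MR²), so v = √(2gh/(1+k)).
Solid cylinder: k = 0.5, giving v = √(2×9.8×3.74/1.5) = 6.991 m/s.
Uniform solid ball: k = 0.4, giving v = √(2×9.8×3.74/1.4) = 7.236 m/s.
The smaller k wins: the uniform solid ball, at ≈ 7.24 m/s.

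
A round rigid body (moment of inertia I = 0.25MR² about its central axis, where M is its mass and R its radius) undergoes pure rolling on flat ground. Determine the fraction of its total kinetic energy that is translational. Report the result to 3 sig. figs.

Here I = 0.25MR², so the shape factor k = I/(MR²) = 0.25.
With ω = v/R, KE_trans = ½Mv² and KE_rot = ½Iω² = ½kMv², so KE_total = ½(1+k)Mv².
The translational fraction is therefore 1/(1+k) = 1/1.25 ≈ 0.800.

fraction ≈ 0.800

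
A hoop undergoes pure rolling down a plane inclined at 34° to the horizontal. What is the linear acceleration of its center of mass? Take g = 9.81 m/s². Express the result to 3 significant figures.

With I = MR², the ratio k = I/(MR²) is 1.
Along the incline Mg sinθ − f = Ma, and torque about the center fR = Iα = kMR²(a/R) gives f = kMa.
Eliminating f: Mg sinθ = (1+k)Ma, so a = g sinθ/(1+k) = 9.81 × sin34° / 2 ≈ 2.74 m/s².

a ≈ 2.74 m/s²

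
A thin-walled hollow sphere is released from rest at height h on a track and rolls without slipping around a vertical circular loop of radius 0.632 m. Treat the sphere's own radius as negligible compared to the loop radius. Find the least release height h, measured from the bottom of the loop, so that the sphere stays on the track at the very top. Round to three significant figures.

h_min ≈ 1.79 m

For this body I = (2/3)MR², i.e. k = I/(MR²) = 2/3.
At the top of the loop, the minimum-contact condition is Mg = Mv_top²/r, so v_top² = gr.
With ω = v/R, the kinetic energy at speed v is ½(1+k)Mv² = (5/6)Mv².
Energy conservation from release (height h) to the top (height 2r): Mgh = Mg(2r) + (5/6)M·gr.
Thus h_min = 2r + (1+k)r/2 = r(2 + 1.667/2) = 0.632 × 2.833 ≈ 1.79 m.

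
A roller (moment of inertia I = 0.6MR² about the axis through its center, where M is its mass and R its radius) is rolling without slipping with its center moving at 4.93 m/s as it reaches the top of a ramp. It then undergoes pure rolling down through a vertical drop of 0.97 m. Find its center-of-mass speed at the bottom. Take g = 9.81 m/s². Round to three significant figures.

v ≈ 6.02 m/s

Here I = 0.6MR², so the shape factor k = I/(MR²) = 0.6.
Rolling without slipping gives ω = v/R, so the total kinetic energy is ½Mv² + ½Iω² = ½(1+k)Mv² = (4/5)Mv².
Energy conservation: (4/5)Mv₀² + Mgh = (4/5)Mv², so v² = v₀² + 2gh/(1+k).
v = √(4.93² + 2×9.81×0.97/1.6) = √36.2 ≈ 6.02 m/s.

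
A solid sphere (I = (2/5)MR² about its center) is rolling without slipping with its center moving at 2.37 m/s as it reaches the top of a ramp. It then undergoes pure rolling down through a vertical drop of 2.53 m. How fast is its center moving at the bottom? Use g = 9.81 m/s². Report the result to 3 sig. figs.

The moment of inertia is (2/5)MR², giving k ≡ I/(MR²) = 0.4.
Rolling without slipping gives ω = v/R, so the total kinetic energy is ½Mv² + ½Iω² = ½(1+k)Mv² = (7/10)Mv².
Conserving energy between top and bottom: (7/10)Mv² = (7/10)Mv₀² + Mgh, hence v² = v₀² + 2gh/(1+k).
v = √(2.37² + 2×9.81×2.53/1.4) = √41.07 ≈ 6.41 m/s.

v ≈ 6.41 m/s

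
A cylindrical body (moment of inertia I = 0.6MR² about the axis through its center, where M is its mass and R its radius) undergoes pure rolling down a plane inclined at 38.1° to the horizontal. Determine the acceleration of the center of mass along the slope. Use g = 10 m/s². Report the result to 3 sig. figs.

Here I = 0.6MR², so the shape factor k = I/(MR²) = 0.6.
Along the incline Mg sinθ − f = Ma, and torque about the center fR = Iα = kMR²(a/R) gives f = kMa.
Eliminating f: Mg sinθ = (1+k)Ma, so a = g sinθ/(1+k) = 10 × sin38.1° / 1.6 ≈ 3.86 m/s².

a ≈ 3.86 m/s²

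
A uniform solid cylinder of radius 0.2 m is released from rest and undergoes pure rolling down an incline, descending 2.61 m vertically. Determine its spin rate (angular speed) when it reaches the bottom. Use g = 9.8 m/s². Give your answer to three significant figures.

With I = (1/2)MR², the ratio k = I/(MR²) is 0.5.
Pure rolling means v = ωR; then KE = ½Mv² + ½I(v/R)² = ½(1+k)Mv² = (3/4)Mv².
Energy conservation Mgh = ½(1+k)Mv² gives v = √(2gh/(1+k)) = √(2 × 9.8 × 2.61 / 1.5) = 5.84 m/s.
The angular speed follows from ω = v/R = 5.84/0.2 ≈ 29.2 rad/s.

ω ≈ 29.2 rad/s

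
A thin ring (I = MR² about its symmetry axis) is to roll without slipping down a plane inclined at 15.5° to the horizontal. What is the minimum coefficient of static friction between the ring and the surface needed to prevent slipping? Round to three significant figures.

The moment of inertia is MR², giving k ≡ I/(MR²) = 1.
Newton's second law down the slope: Mg sinθ − f = Ma. The torque equation fR = Iα (with α = a/R) gives f = kMa.
These give a = g sinθ/(1+k) and the required friction f = kMg sinθ/(1+k).
The normal force is N = Mg cosθ, so μ_min = f/N = k tanθ/(1+k).
μ_min = 1 × tan15.5° / 2 ≈ 0.139.

μ_min ≈ 0.139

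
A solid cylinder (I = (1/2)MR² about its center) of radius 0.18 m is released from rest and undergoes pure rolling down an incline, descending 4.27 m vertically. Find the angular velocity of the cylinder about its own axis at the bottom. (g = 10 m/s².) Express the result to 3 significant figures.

With I = (1/2)MR², the ratio k = I/(MR²) is 0.5.
Since it rolls without slipping, ω = v/R and KE = ½Mv² + ½Iω² = ½(1+k)Mv² = (3/4)Mv².
Energy conservation Mgh = ½(1+k)Mv² gives v = √(2gh/(1+k)) = √(2 × 10 × 4.27 / 1.5) = 7.545 m/s.
The angular speed follows from ω = v/R = 7.545/0.18 ≈ 41.9 rad/s.

ω ≈ 41.9 rad/s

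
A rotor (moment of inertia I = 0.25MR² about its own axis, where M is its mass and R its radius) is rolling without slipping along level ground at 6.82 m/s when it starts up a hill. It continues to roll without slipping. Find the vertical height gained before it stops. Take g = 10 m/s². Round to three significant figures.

h ≈ 2.91 m

With I = 0.25MR², the ratio k = I/(MR²) is 0.25.
Rolling without slipping gives ω = v/R, so the total kinetic energy is ½Mv² + ½Iω² = ½(1+k)Mv² = (5/8)Mv².
At the top the kinetic energy is zero, so (5/8)Mv₀² = Mgh.
Thus h = (1+k)v₀²/(2g) = 1.25 × 6.82² / (2 × 10) ≈ 2.91 m.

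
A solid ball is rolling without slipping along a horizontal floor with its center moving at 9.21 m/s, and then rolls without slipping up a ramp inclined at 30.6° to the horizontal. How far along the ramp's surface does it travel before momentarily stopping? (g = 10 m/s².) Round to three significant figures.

d ≈ 11.7 m

Here I = (2/5)MR², so the shape factor k = I/(MR²) = 0.4.
Pure rolling means v = ωR; then KE = ½Mv² + ½I(v/R)² = ½(1+k)Mv² = (7/10)Mv².
Setting this equal to Mgh gives the vertical rise h = (1+k)v₀²/(2g) = 1.4×9.21²/(2×10) = 5.938 m.
Along the incline, d = h/sinθ = 5.938/sin30.6° ≈ 11.7 m.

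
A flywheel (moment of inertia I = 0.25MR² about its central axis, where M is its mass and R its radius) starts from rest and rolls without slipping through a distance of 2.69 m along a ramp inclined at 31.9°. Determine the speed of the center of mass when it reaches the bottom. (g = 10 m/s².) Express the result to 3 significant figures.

v ≈ 4.77 m/s

With I = 0.25MR², the ratio k = I/(MR²) is 0.25.
The rolling condition ω = v/R makes the rotational term ½I(v/R)² = ½kMv², so KE_total = ½(1+k)Mv² = (5/8)Mv².
The vertical drop is h = L sinθ = 2.69 × sin31.9° = 1.421 m.
Energy conservation: Mgh = (5/8)Mv², so v = √(2gh/(1+k)) = √(2 × 10 × 1.421 / 1.25) ≈ 4.77 m/s.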